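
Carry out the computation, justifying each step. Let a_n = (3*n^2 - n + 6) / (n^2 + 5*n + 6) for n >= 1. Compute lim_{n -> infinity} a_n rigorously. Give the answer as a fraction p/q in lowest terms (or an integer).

Divide numerator and denominator by n^2, the highest power:
numerator / n^2 = 3 - 1/n + 6/n^2
denominator / n^2 = 1 + 5/n + 6/n^2
As n -> infinity, all terms of the form c/n^k (k >= 1) tend to 0.
So numerator / n^2 -> 3 and denominator / n^2 -> 1.
Therefore lim a_n = 3.

3


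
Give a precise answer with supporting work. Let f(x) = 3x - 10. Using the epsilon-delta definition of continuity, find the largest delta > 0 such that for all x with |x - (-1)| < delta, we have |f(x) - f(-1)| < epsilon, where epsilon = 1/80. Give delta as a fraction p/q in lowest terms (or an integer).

We compute f(-1) = 3*(-1) - 10 = -13.
|f(x) - f(-1)| = |3x - 10 - (-13)| = |3(x - (-1))| = 3|x - (-1)|.
We need 3|x - (-1)| < 1/80, i.e. |x - (-1)| < 1/80 / 3 = 1/240.
So any delta <= 1/240 works. Conversely, if delta > 1/240, then x = -1 + 1/240 satisfies |x - (-1)| = 1/240 < delta but |f(x) - f(-1)| = 3 * 1/240 = 1/80, which is not < 1/80; so no larger delta works.
Hence the largest such delta is 1/240.

1/240


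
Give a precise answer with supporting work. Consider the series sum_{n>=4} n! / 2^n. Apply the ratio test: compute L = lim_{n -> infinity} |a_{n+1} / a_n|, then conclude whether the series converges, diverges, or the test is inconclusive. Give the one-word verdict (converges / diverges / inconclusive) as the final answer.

Let a_n denote the general term. Form the ratio a_{n+1}/a_n and simplify:
a_{n+1}/a_n = n/2 + 1/2
Take the limit as n -> infinity: L = infinity.
Since L = infinity > 1 (or L = infinity), the ratio test implies the series diverges.

diverges


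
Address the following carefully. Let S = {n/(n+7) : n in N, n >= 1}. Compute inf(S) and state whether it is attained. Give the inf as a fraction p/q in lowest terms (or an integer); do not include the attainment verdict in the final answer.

Analysis:
- Values: 1/8, 2/9, 3/10, 4/11, ... strictly increasing.
- Minimum is 1/8 (n=1); inf = 1/8 (attained).
- n/(n+7) = 1 - 7/(n+7) -> 1 from below as n -> infinity, and never equals 1.
- So sup = 1 (not attained).
Conclusion: inf(S) = 1/8, attained in S.

1/8


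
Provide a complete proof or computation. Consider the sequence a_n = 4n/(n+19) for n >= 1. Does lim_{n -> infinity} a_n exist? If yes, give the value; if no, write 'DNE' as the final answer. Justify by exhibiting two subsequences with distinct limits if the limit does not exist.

Examine the behaviour of a_n along subsequences.
Even-n subsequence a_{2k} = 4(2k)/(2k+19) -> 4. Odd-n subsequence a_{2k+1} = 4(2k+1)/(2k+20) -> 4. Both tend to 4, which suggests the limit is 4; verify directly.
|a_n - 4| = |4n - 4(n+19)| / (n+19) = 76/(n+19) < 76/n for every n >= 1.
Given epsilon > 0, choose a positive integer N > 76/epsilon. Then for all n >= N, |a_n - 4| < 76/n <= 76/N < epsilon.
So by the definition of the limit, lim a_n exists and equals 4.

4


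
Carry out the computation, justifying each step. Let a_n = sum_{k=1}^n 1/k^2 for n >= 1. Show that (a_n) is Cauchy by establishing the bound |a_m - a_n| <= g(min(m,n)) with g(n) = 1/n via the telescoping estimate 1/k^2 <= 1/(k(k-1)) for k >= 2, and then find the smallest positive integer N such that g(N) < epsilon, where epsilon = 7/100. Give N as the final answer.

For m > n >= 1: |a_m - a_n| = sum_{k=n+1}^m 1/k^2.
Use 1/k^2 <= 1/(k(k-1)) = 1/(k-1) - 1/k for k >= 2:
sum_{k=n+1}^m 1/k^2 <= sum_{k=n+1}^m (1/(k-1) - 1/k) = 1/n - 1/m <= 1/n.
By symmetry the same bound holds with n,m swapped, so |a_m - a_n| <= 1/min(m,n) = g(min(m,n)). Since g(n) -> 0, (a_n) is Cauchy.
Now solve g(N) < 7/100: 1/N < 7/100 <=> N > 1/(7/100) = 100/7.
The smallest integer strictly greater than 100/7 is N = 15.
Check: g(15) = 1/15 < 7/100; g(14) = 1/14 >= 7/100. So N = 15.

15


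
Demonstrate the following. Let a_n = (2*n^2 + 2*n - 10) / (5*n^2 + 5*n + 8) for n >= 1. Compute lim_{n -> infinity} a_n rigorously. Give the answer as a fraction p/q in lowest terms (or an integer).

Divide numerator and denominator by n^2, the highest power:
numerator / n^2 = 2 + 2/n - 10/n^2
denominator / n^2 = 5 + 5/n + 8/n^2
As n -> infinity, all terms of the form c/n^k (k >= 1) tend to 0.
So numerator / n^2 -> 2 and denominator / n^2 -> 5.
Therefore lim a_n = 2/5.

2/5


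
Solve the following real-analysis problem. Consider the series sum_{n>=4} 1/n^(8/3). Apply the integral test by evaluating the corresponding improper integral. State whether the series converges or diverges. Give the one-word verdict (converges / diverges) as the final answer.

Let f(x) = x^(-8/3). Then f is positive, continuous, and decreasing on [4, infinity), so the integral test applies.
Compute the improper integral int_{4}^infinity f(x) dx:
  antiderivative F(x) = -3/(5*x^(5/3)).
  As x -> infinity, F(x) -> 0 (since p = 8/3 > 1).
  So int = F(infinity) - F(4) = 0 - (-3*2^(2/3)/80) = 3*2^(2/3)/80.
  Finite, so by the integral test, the series converges.

converges


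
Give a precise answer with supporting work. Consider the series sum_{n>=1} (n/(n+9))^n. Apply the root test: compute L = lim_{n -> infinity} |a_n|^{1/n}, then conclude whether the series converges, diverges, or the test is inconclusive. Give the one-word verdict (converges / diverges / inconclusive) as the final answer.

Let a_n denote the general term. Form |a_n|^(1/n) and simplify:
|a_n|^(1/n) = n/(n + 9)
Take the limit as n -> infinity: L = 1.
Since L = 1, the root test is inconclusive. (In fact a_n = (n/(n+9))^n -> e^(-9) != 0, so the nth-term test shows divergence; but the root test itself gives no conclusion.)

inconclusive


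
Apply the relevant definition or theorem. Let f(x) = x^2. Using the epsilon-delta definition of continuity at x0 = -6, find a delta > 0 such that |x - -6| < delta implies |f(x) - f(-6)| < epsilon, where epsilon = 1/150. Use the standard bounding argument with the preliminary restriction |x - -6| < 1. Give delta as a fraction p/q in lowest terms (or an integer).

Factor: |x^2 - (-6)^2| = |x - -6| * |x + -6|.
Impose |x - -6| < 1 first. Then |x + -6| = |(x - -6) + 2*(-6)| <= |x - -6| + 2*|-6| < 1 + 12 = 13.
So |x^2 - (-6)^2| < delta * 13.
We need delta * 13 <= 1/150, i.e. delta <= 1/150/13 = 1/1950.
Since 1/1950 < 1, this is tighter than 1; take delta = 1/1950.
So delta = 1/1950 works.

1/1950


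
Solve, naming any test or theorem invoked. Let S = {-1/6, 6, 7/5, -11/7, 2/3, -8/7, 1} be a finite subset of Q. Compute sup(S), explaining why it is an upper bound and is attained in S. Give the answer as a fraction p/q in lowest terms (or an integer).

S is finite, so sup(S) = max(S).
Sorted decreasing:
6, 7/5, 1, 2/3, -1/6, -8/7, -11/7
The extremum is 6.
For every x in S, x <= 6. And 6 is in S, so it is attained.
Therefore sup(S) = 6.

6


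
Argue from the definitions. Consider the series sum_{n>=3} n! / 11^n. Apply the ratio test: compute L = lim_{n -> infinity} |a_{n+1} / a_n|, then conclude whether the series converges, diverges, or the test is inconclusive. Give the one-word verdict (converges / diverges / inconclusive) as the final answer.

Let a_n denote the general term. Form the ratio a_{n+1}/a_n and simplify:
a_{n+1}/a_n = n/11 + 1/11
Take the limit as n -> infinity: L = infinity.
Since L = infinity > 1 (or L = infinity), the ratio test implies the series diverges.

diverges


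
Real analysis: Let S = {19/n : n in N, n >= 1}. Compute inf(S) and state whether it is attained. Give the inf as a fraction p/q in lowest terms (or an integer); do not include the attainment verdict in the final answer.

Analysis:
- Values: 19, 19/2, 19/3, 19/4, ... strictly decreasing.
- The maximum is 19 (n=1); sup = 19 (attained).
- The set is bounded below by 0; 19/n -> 0 so 0 is the greatest lower bound.
- 0 is not in the set, so inf = 0 is not attained.
Conclusion: inf(S) = 0, not attained in S.

0


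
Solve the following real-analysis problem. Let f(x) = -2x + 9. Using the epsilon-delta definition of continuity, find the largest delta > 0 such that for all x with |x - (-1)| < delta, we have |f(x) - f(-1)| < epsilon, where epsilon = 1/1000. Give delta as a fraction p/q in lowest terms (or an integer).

We compute f(-1) = -2*(-1) + 9 = 11.
|f(x) - f(-1)| = |-2x + 9 - (11)| = |-2(x - (-1))| = 2|x - (-1)|.
We need 2|x - (-1)| < 1/1000, i.e. |x - (-1)| < 1/1000 / 2 = 1/2000.
So any delta <= 1/2000 works. Conversely, if delta > 1/2000, then x = -1 + 1/2000 satisfies |x - (-1)| = 1/2000 < delta but |f(x) - f(-1)| = 2 * 1/2000 = 1/1000, which is not < 1/1000; so no larger delta works.
Hence the largest such delta is 1/2000.

1/2000


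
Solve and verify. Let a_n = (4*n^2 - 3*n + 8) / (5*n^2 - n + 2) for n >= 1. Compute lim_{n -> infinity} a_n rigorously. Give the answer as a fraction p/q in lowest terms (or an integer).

Divide numerator and denominator by n^2, the highest power:
numerator / n^2 = 4 - 3/n + 8/n^2
denominator / n^2 = 5 - 1/n + 2/n^2
As n -> infinity, all terms of the form c/n^k (k >= 1) tend to 0.
So numerator / n^2 -> 4 and denominator / n^2 -> 5.
Therefore lim a_n = 4/5.

4/5


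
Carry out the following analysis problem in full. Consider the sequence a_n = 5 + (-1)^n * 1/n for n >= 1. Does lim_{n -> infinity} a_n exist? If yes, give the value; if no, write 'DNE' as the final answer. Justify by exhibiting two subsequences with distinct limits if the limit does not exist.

Examine the behaviour of a_n along subsequences.
Even-n subsequence a_{2k} = 5 + 1/(2k) -> 5. Odd-n subsequence a_{2k+1} = 5 - 1/(2k+1) -> 5. Both tend to 5, which suggests the limit is 5; verify directly.
|a_n - 5| = |(-1)^n * 1/n| = 1/n for every n >= 1.
Given epsilon > 0, choose a positive integer N > 1/epsilon. Then for all n >= N, |a_n - 5| = 1/n <= 1/N < epsilon.
So by the definition of the limit, lim a_n exists and equals 5.

5


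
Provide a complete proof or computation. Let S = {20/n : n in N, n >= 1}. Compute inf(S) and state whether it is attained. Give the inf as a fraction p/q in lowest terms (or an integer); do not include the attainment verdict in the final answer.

Analysis:
- Values: 20, 10, 20/3, 5, ... strictly decreasing.
- The maximum is 20 (n=1); sup = 20 (attained).
- The set is bounded below by 0; 20/n -> 0 so 0 is the greatest lower bound.
- 0 is not in the set, so inf = 0 is not attained.
Conclusion: inf(S) = 0, not attained in S.

0


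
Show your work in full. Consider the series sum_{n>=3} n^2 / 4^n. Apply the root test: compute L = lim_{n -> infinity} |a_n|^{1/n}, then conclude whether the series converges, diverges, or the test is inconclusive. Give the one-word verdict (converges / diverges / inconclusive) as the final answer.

Let a_n denote the general term. Form |a_n|^(1/n) and simplify:
|a_n|^(1/n) = n^(2/n)/4
Take the limit as n -> infinity: L = 1/4.
Since L = 1/4 < 1, the root test implies convergence.

converges


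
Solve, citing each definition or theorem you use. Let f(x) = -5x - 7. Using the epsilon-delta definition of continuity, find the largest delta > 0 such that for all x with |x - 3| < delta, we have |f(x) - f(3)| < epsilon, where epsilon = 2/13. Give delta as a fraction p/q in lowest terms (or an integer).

We compute f(3) = -5*(3) - 7 = -22.
|f(x) - f(3)| = |-5x - 7 - (-22)| = |-5(x - 3)| = 5|x - 3|.
We need 5|x - 3| < 2/13, i.e. |x - 3| < 2/13 / 5 = 2/65.
So any delta <= 2/65 works. Conversely, if delta > 2/65, then x = 3 + 2/65 satisfies |x - 3| = 2/65 < delta but |f(x) - f(3)| = 5 * 2/65 = 2/13, which is not < 2/13; so no larger delta works.
Hence the largest such delta is 2/65.

2/65


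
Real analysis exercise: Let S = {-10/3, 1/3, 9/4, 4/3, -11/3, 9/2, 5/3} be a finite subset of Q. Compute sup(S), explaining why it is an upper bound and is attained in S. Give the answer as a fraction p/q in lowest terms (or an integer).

S is finite, so sup(S) = max(S).
Sorted decreasing:
9/2, 9/4, 5/3, 4/3, 1/3, -10/3, -11/3
The extremum is 9/2.
For every x in S, x <= 9/2. And 9/2 is in S, so it is attained.
Therefore sup(S) = 9/2.

9/2


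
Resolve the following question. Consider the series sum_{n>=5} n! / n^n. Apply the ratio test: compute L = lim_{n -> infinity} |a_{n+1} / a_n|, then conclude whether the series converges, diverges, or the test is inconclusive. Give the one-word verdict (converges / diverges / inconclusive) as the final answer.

Let a_n denote the general term. Form the ratio a_{n+1}/a_n and simplify:
a_{n+1}/a_n = (n/(n + 1))^n
Take the limit as n -> infinity: L = exp(-1).
Since L = exp(-1) < 1, the ratio test implies the series converges.

converges


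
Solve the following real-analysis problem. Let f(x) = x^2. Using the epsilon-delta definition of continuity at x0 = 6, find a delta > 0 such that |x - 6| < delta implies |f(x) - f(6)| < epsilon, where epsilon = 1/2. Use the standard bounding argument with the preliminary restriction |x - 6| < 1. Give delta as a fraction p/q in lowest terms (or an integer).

Factor: |x^2 - (6)^2| = |x - 6| * |x + 6|.
Impose |x - 6| < 1 first. Then |x + 6| = |(x - 6) + 2*(6)| <= |x - 6| + 2*|6| < 1 + 12 = 13.
So |x^2 - (6)^2| < delta * 13.
We need delta * 13 <= 1/2, i.e. delta <= 1/2/13 = 1/26.
Since 1/26 < 1, this is tighter than 1; take delta = 1/26.
So delta = 1/26 works.

1/26


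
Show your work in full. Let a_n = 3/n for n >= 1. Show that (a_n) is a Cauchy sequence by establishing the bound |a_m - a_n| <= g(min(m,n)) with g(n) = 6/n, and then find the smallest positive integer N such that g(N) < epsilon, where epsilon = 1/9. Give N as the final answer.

For any m, n >= 1, by the triangle inequality:
|a_m - a_n| = |3/m - 3/n| <= 3*1/m + 3*1/n <= 6/min(m,n).
So g(n) = 6/n bounds the Cauchy difference. Since g(n) -> 0, (a_n) is Cauchy.
Now solve g(N) < 1/9: 6/N < 1/9 <=> N > 6 / (1/9) = 54.
The smallest integer strictly greater than 54 is N = 55.
Check: g(55) = 6/55 = 6/55 < 1/9; g(54) = 1/9 >= 1/9. So N = 55.

55


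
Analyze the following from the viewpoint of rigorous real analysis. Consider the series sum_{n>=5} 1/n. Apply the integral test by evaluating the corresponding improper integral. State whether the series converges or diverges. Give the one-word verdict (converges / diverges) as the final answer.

Let f(x) = 1/x. Then f is positive, continuous, and decreasing on [5, infinity), so the integral test applies.
Compute the improper integral int_{5}^infinity f(x) dx:
  antiderivative F(x) = log(x).
  As x -> infinity, log(x) -> infinity.
  So int = infinity - log(5) = infinity. By the integral test, the series diverges.

diverges


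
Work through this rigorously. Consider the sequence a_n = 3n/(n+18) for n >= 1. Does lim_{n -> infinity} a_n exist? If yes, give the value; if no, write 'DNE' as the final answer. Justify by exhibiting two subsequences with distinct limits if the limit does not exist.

Examine the behaviour of a_n along subsequences.
Even-n subsequence a_{2k} = 3(2k)/(2k+18) -> 3. Odd-n subsequence a_{2k+1} = 3(2k+1)/(2k+19) -> 3. Both tend to 3, which suggests the limit is 3; verify directly.
|a_n - 3| = |3n - 3(n+18)| / (n+18) = 54/(n+18) < 54/n for every n >= 1.
Given epsilon > 0, choose a positive integer N > 54/epsilon. Then for all n >= N, |a_n - 3| < 54/n <= 54/N < epsilon.
So by the definition of the limit, lim a_n exists and equals 3.

3


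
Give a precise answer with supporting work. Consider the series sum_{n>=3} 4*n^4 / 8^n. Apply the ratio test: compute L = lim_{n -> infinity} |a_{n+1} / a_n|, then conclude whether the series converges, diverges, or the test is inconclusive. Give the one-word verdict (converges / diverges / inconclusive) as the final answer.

Let a_n denote the general term. Form the ratio a_{n+1}/a_n and simplify:
a_{n+1}/a_n = (n + 1)^4/(8*n^4)
Take the limit as n -> infinity: L = 1/8.
Since L = 1/8 < 1, the ratio test implies the series converges.

converges


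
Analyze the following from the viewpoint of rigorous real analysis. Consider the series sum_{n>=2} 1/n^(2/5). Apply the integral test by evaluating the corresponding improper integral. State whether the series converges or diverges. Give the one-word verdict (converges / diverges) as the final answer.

Let f(x) = x^(-2/5). Then f is positive, continuous, and decreasing on [2, infinity), so the integral test applies.
Compute the improper integral int_{2}^infinity f(x) dx:
  antiderivative F(x) = 5*x^(3/5)/3.
  As x -> infinity, F(x) -> infinity (since p = 2/5 < 1).
  So the integral diverges. By the integral test, the series diverges.

diverges


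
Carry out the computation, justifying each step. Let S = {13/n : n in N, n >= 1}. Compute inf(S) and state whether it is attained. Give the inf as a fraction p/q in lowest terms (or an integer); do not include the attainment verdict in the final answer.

Analysis:
- Values: 13, 13/2, 13/3, 13/4, ... strictly decreasing.
- The maximum is 13 (n=1); sup = 13 (attained).
- The set is bounded below by 0; 13/n -> 0 so 0 is the greatest lower bound.
- 0 is not in the set, so inf = 0 is not attained.
Conclusion: inf(S) = 0, not attained in S.

0


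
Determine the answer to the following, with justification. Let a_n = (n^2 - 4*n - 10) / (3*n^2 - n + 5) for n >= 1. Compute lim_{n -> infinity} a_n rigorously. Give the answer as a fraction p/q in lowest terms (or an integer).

Divide numerator and denominator by n^2, the highest power:
numerator / n^2 = 1 - 4/n - 10/n^2
denominator / n^2 = 3 - 1/n + 5/n^2
As n -> infinity, all terms of the form c/n^k (k >= 1) tend to 0.
So numerator / n^2 -> 1 and denominator / n^2 -> 3.
Therefore lim a_n = 1/3.

1/3


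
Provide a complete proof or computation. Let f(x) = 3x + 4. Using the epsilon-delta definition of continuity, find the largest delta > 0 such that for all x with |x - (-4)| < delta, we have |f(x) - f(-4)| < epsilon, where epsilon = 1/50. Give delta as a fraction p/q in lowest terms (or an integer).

We compute f(-4) = 3*(-4) + 4 = -8.
|f(x) - f(-4)| = |3x + 4 - (-8)| = |3(x - (-4))| = 3|x - (-4)|.
We need 3|x - (-4)| < 1/50, i.e. |x - (-4)| < 1/50 / 3 = 1/150.
So any delta <= 1/150 works. Conversely, if delta > 1/150, then x = -4 + 1/150 satisfies |x - (-4)| = 1/150 < delta but |f(x) - f(-4)| = 3 * 1/150 = 1/50, which is not < 1/50; so no larger delta works.
Hence the largest such delta is 1/150.

1/150


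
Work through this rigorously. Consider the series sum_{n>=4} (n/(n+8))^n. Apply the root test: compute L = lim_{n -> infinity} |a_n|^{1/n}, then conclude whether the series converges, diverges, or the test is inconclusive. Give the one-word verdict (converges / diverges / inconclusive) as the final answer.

Let a_n denote the general term. Form |a_n|^(1/n) and simplify:
|a_n|^(1/n) = n/(n + 8)
Take the limit as n -> infinity: L = 1.
Since L = 1, the root test is inconclusive. (In fact a_n = (n/(n+8))^n -> e^(-8) != 0, so the nth-term test shows divergence; but the root test itself gives no conclusion.)

inconclusive


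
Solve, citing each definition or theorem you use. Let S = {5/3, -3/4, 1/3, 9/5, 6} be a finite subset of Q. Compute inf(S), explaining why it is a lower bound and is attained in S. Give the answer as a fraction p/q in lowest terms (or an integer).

S is finite, so inf(S) = min(S).
Sorted increasing:
-3/4, 1/3, 5/3, 9/5, 6
The extremum is -3/4.
For every x in S, x >= -3/4. And -3/4 is in S, so it is attained.
Therefore inf(S) = -3/4.

-3/4


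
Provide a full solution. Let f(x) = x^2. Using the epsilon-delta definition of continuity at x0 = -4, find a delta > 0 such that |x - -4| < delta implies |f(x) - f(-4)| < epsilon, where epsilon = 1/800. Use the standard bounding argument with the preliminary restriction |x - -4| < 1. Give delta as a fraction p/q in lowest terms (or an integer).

Factor: |x^2 - (-4)^2| = |x - -4| * |x + -4|.
Impose |x - -4| < 1 first. Then |x + -4| = |(x - -4) + 2*(-4)| <= |x - -4| + 2*|-4| < 1 + 8 = 9.
So |x^2 - (-4)^2| < delta * 9.
We need delta * 9 <= 1/800, i.e. delta <= 1/800/9 = 1/7200.
Since 1/7200 < 1, this is tighter than 1; take delta = 1/7200.
So delta = 1/7200 works.

1/7200


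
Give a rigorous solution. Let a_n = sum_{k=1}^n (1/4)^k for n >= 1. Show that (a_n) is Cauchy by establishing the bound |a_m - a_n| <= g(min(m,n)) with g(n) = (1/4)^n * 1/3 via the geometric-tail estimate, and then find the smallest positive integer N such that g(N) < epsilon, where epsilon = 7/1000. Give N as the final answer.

For m > n >= 1: |a_m - a_n| = sum_{k=n+1}^m (1/4)^k < sum_{k=n+1}^infinity (1/4)^k = (1/4)^(n+1) / (1 - 1/4) = (1/4)^n * (1/4) * (4/3) = (1/4)^n * 1/3.
So g(n) = (1/4)^n / 3. Since g(n) -> 0, (a_n) is Cauchy.
Now solve g(N) < 7/1000: (1/4)^N / 3 < 7/1000 <=> 4^N > 1 / (3 * 7/1000) = 1000/21.
Check powers of 4: 4^2 = 16 <= 1000/21, 4^3 = 64 > 1000/21.
So the smallest such N is 3. Check: g(3) = 1/(3 * 64) = 1/192 < 7/1000.

3


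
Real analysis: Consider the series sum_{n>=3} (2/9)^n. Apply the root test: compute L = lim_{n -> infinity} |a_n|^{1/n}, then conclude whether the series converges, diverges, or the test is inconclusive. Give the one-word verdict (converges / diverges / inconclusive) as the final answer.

Let a_n denote the general term. Form |a_n|^(1/n) and simplify:
|a_n|^(1/n) = 2/9
Take the limit as n -> infinity: L = 2/9.
Since L = 2/9 < 1, the root test implies convergence.

converges


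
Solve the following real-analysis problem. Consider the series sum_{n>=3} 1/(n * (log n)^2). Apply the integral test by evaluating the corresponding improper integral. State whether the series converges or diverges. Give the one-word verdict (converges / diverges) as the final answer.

Let f(x) = 1/(x*log(x)^2). Then f is positive, continuous, and decreasing on [3, infinity), so the integral test applies.
Compute the improper integral int_{3}^infinity f(x) dx:
  antiderivative F(x) = -1/log(x).
  F(x) -> 0 as x -> infinity.  int = 0 - F(3) = 1/log(3) < infinity. By the integral test, the series converges.

converges


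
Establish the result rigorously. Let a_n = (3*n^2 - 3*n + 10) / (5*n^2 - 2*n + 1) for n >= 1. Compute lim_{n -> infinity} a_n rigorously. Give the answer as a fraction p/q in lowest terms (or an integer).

Divide numerator and denominator by n^2, the highest power:
numerator / n^2 = 3 - 3/n + 10/n^2
denominator / n^2 = 5 - 2/n + n^(-2)
As n -> infinity, all terms of the form c/n^k (k >= 1) tend to 0.
So numerator / n^2 -> 3 and denominator / n^2 -> 5.
Therefore lim a_n = 3/5.

3/5


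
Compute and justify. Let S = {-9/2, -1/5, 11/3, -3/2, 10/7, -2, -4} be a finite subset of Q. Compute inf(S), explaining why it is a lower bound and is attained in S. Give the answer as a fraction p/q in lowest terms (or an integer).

S is finite, so inf(S) = min(S).
Sorted increasing:
-9/2, -4, -2, -3/2, -1/5, 10/7, 11/3
The extremum is -9/2.
For every x in S, x >= -9/2. And -9/2 is in S, so it is attained.
Therefore inf(S) = -9/2.

-9/2


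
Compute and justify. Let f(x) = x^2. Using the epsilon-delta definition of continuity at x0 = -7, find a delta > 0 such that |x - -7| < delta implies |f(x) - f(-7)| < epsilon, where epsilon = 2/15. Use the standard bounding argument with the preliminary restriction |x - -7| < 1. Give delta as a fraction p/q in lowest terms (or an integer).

Factor: |x^2 - (-7)^2| = |x - -7| * |x + -7|.
Impose |x - -7| < 1 first. Then |x + -7| = |(x - -7) + 2*(-7)| <= |x - -7| + 2*|-7| < 1 + 14 = 15.
So |x^2 - (-7)^2| < delta * 15.
We need delta * 15 <= 2/15, i.e. delta <= 2/15/15 = 2/225.
Since 2/225 < 1, this is tighter than 1; take delta = 2/225.
So delta = 2/225 works.

2/225


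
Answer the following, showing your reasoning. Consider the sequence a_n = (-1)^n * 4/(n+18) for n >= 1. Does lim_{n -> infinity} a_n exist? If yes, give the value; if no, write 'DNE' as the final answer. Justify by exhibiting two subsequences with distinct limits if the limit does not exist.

Examine the behaviour of a_n along subsequences.
Even-n subsequence a_{2k} = 4/(2k+18) -> 0. Odd-n subsequence a_{2k+1} = -4/(2k+19) -> 0. Both tend to 0, which suggests the limit is 0; verify directly.
|a_n - 0| = 4/(n+18) < 4/n for every n >= 1.
Given epsilon > 0, choose a positive integer N > 4/epsilon. Then for all n >= N, |a_n| < 4/n <= 4/N < epsilon.
So by the definition of the limit, lim a_n exists and equals 0.

0


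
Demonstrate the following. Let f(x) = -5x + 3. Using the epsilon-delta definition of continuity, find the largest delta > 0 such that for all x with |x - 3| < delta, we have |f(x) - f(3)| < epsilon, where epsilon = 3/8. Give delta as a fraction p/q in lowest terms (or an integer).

We compute f(3) = -5*(3) + 3 = -12.
|f(x) - f(3)| = |-5x + 3 - (-12)| = |-5(x - 3)| = 5|x - 3|.
We need 5|x - 3| < 3/8, i.e. |x - 3| < 3/8 / 5 = 3/40.
So any delta <= 3/40 works. Conversely, if delta > 3/40, then x = 3 + 3/40 satisfies |x - 3| = 3/40 < delta but |f(x) - f(3)| = 5 * 3/40 = 3/8, which is not < 3/8; so no larger delta works.
Hence the largest such delta is 3/40.

3/40


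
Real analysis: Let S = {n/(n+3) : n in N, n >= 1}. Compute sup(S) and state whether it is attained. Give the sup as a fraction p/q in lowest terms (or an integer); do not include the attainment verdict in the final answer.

Analysis:
- Values: 1/4, 2/5, 1/2, 4/7, ... strictly increasing.
- Minimum is 1/4 (n=1); inf = 1/4 (attained).
- n/(n+3) = 1 - 3/(n+3) -> 1 from below as n -> infinity, and never equals 1.
- So sup = 1 (not attained).
Conclusion: sup(S) = 1, not attained in S.

1


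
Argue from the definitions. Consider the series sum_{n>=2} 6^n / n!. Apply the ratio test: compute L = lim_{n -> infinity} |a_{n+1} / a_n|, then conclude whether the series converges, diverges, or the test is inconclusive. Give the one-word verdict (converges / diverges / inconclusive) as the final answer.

Let a_n denote the general term. Form the ratio a_{n+1}/a_n and simplify:
a_{n+1}/a_n = 6/(n + 1)
Take the limit as n -> infinity: L = 0.
Since L = 0 < 1, the ratio test implies the series converges.

converges


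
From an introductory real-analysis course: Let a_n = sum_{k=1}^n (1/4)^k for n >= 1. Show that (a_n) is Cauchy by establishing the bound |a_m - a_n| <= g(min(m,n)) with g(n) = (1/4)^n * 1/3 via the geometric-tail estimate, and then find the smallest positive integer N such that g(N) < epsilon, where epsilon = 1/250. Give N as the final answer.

For m > n >= 1: |a_m - a_n| = sum_{k=n+1}^m (1/4)^k < sum_{k=n+1}^infinity (1/4)^k = (1/4)^(n+1) / (1 - 1/4) = (1/4)^n * (1/4) * (4/3) = (1/4)^n * 1/3.
So g(n) = (1/4)^n / 3. Since g(n) -> 0, (a_n) is Cauchy.
Now solve g(N) < 1/250: (1/4)^N / 3 < 1/250 <=> 4^N > 1 / (3 * 1/250) = 250/3.
Check powers of 4: 4^3 = 64 <= 250/3, 4^4 = 256 > 250/3.
So the smallest such N is 4. Check: g(4) = 1/(3 * 256) = 1/768 < 1/250.

4


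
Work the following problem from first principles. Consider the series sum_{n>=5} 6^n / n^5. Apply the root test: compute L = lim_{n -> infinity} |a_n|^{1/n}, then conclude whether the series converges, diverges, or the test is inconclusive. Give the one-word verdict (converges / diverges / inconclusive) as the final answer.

Let a_n denote the general term. Form |a_n|^(1/n) and simplify:
|a_n|^(1/n) = 6/n^(5/n)
Take the limit as n -> infinity: L = 6.
Since L = 6 > 1, the root test implies divergence.

diverges


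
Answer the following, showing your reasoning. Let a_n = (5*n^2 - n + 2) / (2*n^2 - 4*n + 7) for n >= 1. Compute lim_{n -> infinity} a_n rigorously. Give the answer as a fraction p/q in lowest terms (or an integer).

Divide numerator and denominator by n^2, the highest power:
numerator / n^2 = 5 - 1/n + 2/n^2
denominator / n^2 = 2 - 4/n + 7/n^2
As n -> infinity, all terms of the form c/n^k (k >= 1) tend to 0.
So numerator / n^2 -> 5 and denominator / n^2 -> 2.
Therefore lim a_n = 5/2.

5/2


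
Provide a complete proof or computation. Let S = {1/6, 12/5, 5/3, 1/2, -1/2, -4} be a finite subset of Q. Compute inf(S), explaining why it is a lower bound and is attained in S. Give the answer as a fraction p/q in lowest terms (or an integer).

S is finite, so inf(S) = min(S).
Sorted increasing:
-4, -1/2, 1/6, 1/2, 5/3, 12/5
The extremum is -4.
For every x in S, x >= -4. And -4 is in S, so it is attained.
Therefore inf(S) = -4.

-4


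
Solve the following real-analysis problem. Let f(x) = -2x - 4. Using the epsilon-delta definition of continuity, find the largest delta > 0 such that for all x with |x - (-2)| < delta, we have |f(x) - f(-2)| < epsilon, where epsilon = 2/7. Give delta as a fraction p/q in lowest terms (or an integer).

We compute f(-2) = -2*(-2) - 4 = 0.
|f(x) - f(-2)| = |-2x - 4 - (0)| = |-2(x - (-2))| = 2|x - (-2)|.
We need 2|x - (-2)| < 2/7, i.e. |x - (-2)| < 2/7 / 2 = 1/7.
So any delta <= 1/7 works. Conversely, if delta > 1/7, then x = -2 + 1/7 satisfies |x - (-2)| = 1/7 < delta but |f(x) - f(-2)| = 2 * 1/7 = 2/7, which is not < 2/7; so no larger delta works.
Hence the largest such delta is 1/7.

1/7


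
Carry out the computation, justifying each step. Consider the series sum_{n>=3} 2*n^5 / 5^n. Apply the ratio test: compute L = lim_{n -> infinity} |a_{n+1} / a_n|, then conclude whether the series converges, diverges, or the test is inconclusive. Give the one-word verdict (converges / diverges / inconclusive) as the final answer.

Let a_n denote the general term. Form the ratio a_{n+1}/a_n and simplify:
a_{n+1}/a_n = (n + 1)^5/(5*n^5)
Take the limit as n -> infinity: L = 1/5.
Since L = 1/5 < 1, the ratio test implies the series converges.

converges


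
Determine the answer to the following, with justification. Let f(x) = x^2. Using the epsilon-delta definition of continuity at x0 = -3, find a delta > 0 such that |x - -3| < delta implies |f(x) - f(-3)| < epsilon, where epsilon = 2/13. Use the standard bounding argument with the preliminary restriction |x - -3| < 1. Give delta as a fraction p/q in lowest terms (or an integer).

Factor: |x^2 - (-3)^2| = |x - -3| * |x + -3|.
Impose |x - -3| < 1 first. Then |x + -3| = |(x - -3) + 2*(-3)| <= |x - -3| + 2*|-3| < 1 + 6 = 7.
So |x^2 - (-3)^2| < delta * 7.
We need delta * 7 <= 2/13, i.e. delta <= 2/13/7 = 2/91.
Since 2/91 < 1, this is tighter than 1; take delta = 2/91.
So delta = 2/91 works.

2/91


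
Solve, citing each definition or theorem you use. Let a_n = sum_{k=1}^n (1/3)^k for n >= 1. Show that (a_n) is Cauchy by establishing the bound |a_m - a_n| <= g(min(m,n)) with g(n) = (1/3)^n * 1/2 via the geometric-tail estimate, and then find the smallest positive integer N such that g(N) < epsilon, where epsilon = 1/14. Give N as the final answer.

For m > n >= 1: |a_m - a_n| = sum_{k=n+1}^m (1/3)^k < sum_{k=n+1}^infinity (1/3)^k = (1/3)^(n+1) / (1 - 1/3) = (1/3)^n * (1/3) * (3/2) = (1/3)^n * 1/2.
So g(n) = (1/3)^n / 2. Since g(n) -> 0, (a_n) is Cauchy.
Now solve g(N) < 1/14: (1/3)^N / 2 < 1/14 <=> 3^N > 1 / (2 * 1/14) = 7.
Check powers of 3: 3^1 = 3 <= 7, 3^2 = 9 > 7.
So the smallest such N is 2. Check: g(2) = 1/(2 * 9) = 1/18 < 1/14.

2


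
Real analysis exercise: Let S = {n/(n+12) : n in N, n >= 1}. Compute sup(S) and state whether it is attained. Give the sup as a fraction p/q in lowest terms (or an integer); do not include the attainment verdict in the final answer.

Analysis:
- Values: 1/13, 1/7, 1/5, 1/4, ... strictly increasing.
- Minimum is 1/13 (n=1); inf = 1/13 (attained).
- n/(n+12) = 1 - 12/(n+12) -> 1 from below as n -> infinity, and never equals 1.
- So sup = 1 (not attained).
Conclusion: sup(S) = 1, not attained in S.

1


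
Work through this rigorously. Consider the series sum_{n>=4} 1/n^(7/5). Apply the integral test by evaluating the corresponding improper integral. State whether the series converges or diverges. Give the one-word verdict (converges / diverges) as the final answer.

Let f(x) = x^(-7/5). Then f is positive, continuous, and decreasing on [4, infinity), so the integral test applies.
Compute the improper integral int_{4}^infinity f(x) dx:
  antiderivative F(x) = -5/(2*x^(2/5)).
  As x -> infinity, F(x) -> 0 (since p = 7/5 > 1).
  So int = F(infinity) - F(4) = 0 - (-5*2^(1/5)/4) = 5*2^(1/5)/4.
  Finite, so by the integral test, the series converges.

converges


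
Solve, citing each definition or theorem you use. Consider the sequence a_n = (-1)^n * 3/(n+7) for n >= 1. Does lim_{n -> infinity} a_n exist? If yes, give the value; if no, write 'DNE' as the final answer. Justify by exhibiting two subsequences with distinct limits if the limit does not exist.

Examine the behaviour of a_n along subsequences.
Even-n subsequence a_{2k} = 3/(2k+7) -> 0. Odd-n subsequence a_{2k+1} = -3/(2k+8) -> 0. Both tend to 0, which suggests the limit is 0; verify directly.
|a_n - 0| = 3/(n+7) < 3/n for every n >= 1.
Given epsilon > 0, choose a positive integer N > 3/epsilon. Then for all n >= N, |a_n| < 3/n <= 3/N < epsilon.
So by the definition of the limit, lim a_n exists and equals 0.

0


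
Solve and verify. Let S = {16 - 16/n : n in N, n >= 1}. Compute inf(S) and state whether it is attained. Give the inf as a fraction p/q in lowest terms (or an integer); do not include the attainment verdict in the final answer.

Analysis:
- Values: 0, 8, 32/3, 12, ... strictly increasing.
- Minimum is 0 (n=1); inf = 0 (attained).
- 16 - 16/n -> 16 from below; sup = 16, not attained.
Conclusion: inf(S) = 0, attained in S.

0


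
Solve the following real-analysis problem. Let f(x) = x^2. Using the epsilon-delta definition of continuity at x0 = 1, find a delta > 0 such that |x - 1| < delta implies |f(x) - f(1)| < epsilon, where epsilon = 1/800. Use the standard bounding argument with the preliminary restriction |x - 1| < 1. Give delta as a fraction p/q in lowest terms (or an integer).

Factor: |x^2 - (1)^2| = |x - 1| * |x + 1|.
Impose |x - 1| < 1 first. Then |x + 1| = |(x - 1) + 2*(1)| <= |x - 1| + 2*|1| < 1 + 2 = 3.
So |x^2 - (1)^2| < delta * 3.
We need delta * 3 <= 1/800, i.e. delta <= 1/800/3 = 1/2400.
Since 1/2400 < 1, this is tighter than 1; take delta = 1/2400.
So delta = 1/2400 works.

1/2400


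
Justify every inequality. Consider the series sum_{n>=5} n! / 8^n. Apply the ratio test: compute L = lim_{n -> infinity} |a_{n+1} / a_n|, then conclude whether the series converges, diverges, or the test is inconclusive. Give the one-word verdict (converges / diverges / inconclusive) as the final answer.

Let a_n denote the general term. Form the ratio a_{n+1}/a_n and simplify:
a_{n+1}/a_n = n/8 + 1/8
Take the limit as n -> infinity: L = infinity.
Since L = infinity > 1 (or L = infinity), the ratio test implies the series diverges.

diverges


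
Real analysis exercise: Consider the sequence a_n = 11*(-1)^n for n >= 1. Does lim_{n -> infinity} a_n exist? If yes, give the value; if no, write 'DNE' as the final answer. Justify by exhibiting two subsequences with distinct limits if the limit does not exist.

Examine the behaviour of a_n along subsequences.
Even-n subsequence a_{2k} = 11 -> 11. Odd-n subsequence a_{2k+1} = -11 -> -11.
Since these two subsequential limits are 11 and -11, distinct, the full sequence cannot converge (a convergent sequence has all subsequences tending to the same limit). So lim a_n does not exist.

DNE


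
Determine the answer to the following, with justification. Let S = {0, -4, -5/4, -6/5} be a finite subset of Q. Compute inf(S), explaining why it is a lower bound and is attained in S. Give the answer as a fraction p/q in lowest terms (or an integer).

S is finite, so inf(S) = min(S).
Sorted increasing:
-4, -5/4, -6/5, 0
The extremum is -4.
For every x in S, x >= -4. And -4 is in S, so it is attained.
Therefore inf(S) = -4.

-4


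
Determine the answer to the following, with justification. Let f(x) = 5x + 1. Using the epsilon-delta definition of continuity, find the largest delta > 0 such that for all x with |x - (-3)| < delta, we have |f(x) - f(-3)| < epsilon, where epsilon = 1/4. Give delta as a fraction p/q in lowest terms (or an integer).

We compute f(-3) = 5*(-3) + 1 = -14.
|f(x) - f(-3)| = |5x + 1 - (-14)| = |5(x - (-3))| = 5|x - (-3)|.
We need 5|x - (-3)| < 1/4, i.e. |x - (-3)| < 1/4 / 5 = 1/20.
So any delta <= 1/20 works. Conversely, if delta > 1/20, then x = -3 + 1/20 satisfies |x - (-3)| = 1/20 < delta but |f(x) - f(-3)| = 5 * 1/20 = 1/4, which is not < 1/4; so no larger delta works.
Hence the largest such delta is 1/20.

1/20


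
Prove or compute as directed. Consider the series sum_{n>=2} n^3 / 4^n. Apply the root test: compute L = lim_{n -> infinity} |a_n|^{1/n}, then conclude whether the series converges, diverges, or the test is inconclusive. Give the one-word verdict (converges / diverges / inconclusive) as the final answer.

Let a_n denote the general term. Form |a_n|^(1/n) and simplify:
|a_n|^(1/n) = n^(3/n)/4
Take the limit as n -> infinity: L = 1/4.
Since L = 1/4 < 1, the root test implies convergence.

converges


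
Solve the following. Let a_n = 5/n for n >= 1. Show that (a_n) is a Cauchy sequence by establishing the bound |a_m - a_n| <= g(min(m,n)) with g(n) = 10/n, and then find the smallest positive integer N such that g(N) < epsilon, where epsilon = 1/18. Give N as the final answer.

For any m, n >= 1, by the triangle inequality:
|a_m - a_n| = |5/m - 5/n| <= 5*1/m + 5*1/n <= 10/min(m,n).
So g(n) = 10/n bounds the Cauchy difference. Since g(n) -> 0, (a_n) is Cauchy.
Now solve g(N) < 1/18: 10/N < 1/18 <=> N > 10 / (1/18) = 180.
The smallest integer strictly greater than 180 is N = 181.
Check: g(181) = 10/181 = 10/181 < 1/18; g(180) = 1/18 >= 1/18. So N = 181.

181


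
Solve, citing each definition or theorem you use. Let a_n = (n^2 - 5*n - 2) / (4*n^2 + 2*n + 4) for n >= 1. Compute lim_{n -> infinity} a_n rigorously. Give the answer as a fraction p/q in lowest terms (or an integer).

Divide numerator and denominator by n^2, the highest power:
numerator / n^2 = 1 - 5/n - 2/n^2
denominator / n^2 = 4 + 2/n + 4/n^2
As n -> infinity, all terms of the form c/n^k (k >= 1) tend to 0.
So numerator / n^2 -> 1 and denominator / n^2 -> 4.
Therefore lim a_n = 1/4.

1/4


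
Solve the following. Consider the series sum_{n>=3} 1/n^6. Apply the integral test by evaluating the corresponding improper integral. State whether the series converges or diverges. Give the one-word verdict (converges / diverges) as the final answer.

Let f(x) = x^(-6). Then f is positive, continuous, and decreasing on [3, infinity), so the integral test applies.
Compute the improper integral int_{3}^infinity f(x) dx:
  antiderivative F(x) = -1/(5*x^5).
  As x -> infinity, F(x) -> 0 (since p = 6 > 1).
  So int = F(infinity) - F(3) = 0 - (-1/1215) = 1/1215.
  Finite, so by the integral test, the series converges.

converges


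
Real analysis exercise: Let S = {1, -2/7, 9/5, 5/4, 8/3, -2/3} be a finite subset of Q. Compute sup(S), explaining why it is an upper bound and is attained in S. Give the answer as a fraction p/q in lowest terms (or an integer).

S is finite, so sup(S) = max(S).
Sorted decreasing:
8/3, 9/5, 5/4, 1, -2/7, -2/3
The extremum is 8/3.
For every x in S, x <= 8/3. And 8/3 is in S, so it is attained.
Therefore sup(S) = 8/3.

8/3


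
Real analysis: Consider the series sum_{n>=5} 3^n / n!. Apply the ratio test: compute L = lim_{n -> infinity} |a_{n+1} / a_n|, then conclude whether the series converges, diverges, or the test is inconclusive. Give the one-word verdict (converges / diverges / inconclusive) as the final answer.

Let a_n denote the general term. Form the ratio a_{n+1}/a_n and simplify:
a_{n+1}/a_n = 3/(n + 1)
Take the limit as n -> infinity: L = 0.
Since L = 0 < 1, the ratio test implies the series converges.

converges


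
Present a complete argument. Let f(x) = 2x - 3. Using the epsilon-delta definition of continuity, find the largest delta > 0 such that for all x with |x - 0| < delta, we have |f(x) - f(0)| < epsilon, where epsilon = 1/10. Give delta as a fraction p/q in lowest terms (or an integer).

We compute f(0) = 2*(0) - 3 = -3.
|f(x) - f(0)| = |2x - 3 - (-3)| = |2(x - 0)| = 2|x - 0|.
We need 2|x - 0| < 1/10, i.e. |x - 0| < 1/10 / 2 = 1/20.
So any delta <= 1/20 works. Conversely, if delta > 1/20, then x = 0 + 1/20 satisfies |x - 0| = 1/20 < delta but |f(x) - f(0)| = 2 * 1/20 = 1/10, which is not < 1/10; so no larger delta works.
Hence the largest such delta is 1/20.

1/20
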